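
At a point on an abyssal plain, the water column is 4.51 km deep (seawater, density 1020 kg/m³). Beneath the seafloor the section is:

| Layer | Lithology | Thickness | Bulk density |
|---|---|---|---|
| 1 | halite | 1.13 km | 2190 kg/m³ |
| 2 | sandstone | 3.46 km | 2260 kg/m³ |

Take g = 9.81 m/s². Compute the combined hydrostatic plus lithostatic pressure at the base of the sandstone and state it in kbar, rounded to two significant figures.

seawater: 1020 kg/m³ × 9.81 m/s² × 4510 m = 4.513×10^7 Pa = 0.4513 kbar
halite: 2190 kg/m³ × 9.81 m/s² × 1130 m = 2.428×10^7 Pa = 0.2428 kbar
sandstone: 2260 kg/m³ × 9.81 m/s² × 3460 m = 7.671×10^7 Pa = 0.7671 kbar
Total = 0.4513 + 0.2428 + 0.7671 = 1.4612 kbar

1.5 kbar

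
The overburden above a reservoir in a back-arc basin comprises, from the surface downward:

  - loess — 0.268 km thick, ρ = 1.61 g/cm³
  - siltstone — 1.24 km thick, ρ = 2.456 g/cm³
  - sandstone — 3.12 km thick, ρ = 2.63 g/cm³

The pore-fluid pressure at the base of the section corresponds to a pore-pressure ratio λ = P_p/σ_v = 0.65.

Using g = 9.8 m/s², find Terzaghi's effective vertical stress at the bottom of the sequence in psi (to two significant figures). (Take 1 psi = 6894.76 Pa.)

Overburden (lithostatic) stress σ_v:
loess: 1610 kg/m³ × 9.8 m/s² × 268 m = 4.229×10^6 Pa = 4.229 MPa
siltstone: 2456 kg/m³ × 9.8 m/s² × 1240 m = 2.985×10^7 Pa = 29.85 MPa
sandstone: 2630 kg/m³ × 9.8 m/s² × 3120 m = 8.041×10^7 Pa = 80.41 MPa
Total = 4.229 + 29.85 + 80.41 = 114.49 MPa
Pore pressure P_p = λ·σ_v = 0.65 × 114.5 MPa = 74.42 MPa
Effective stress σ' = σ_v − P_p = 114.5 − 74.42 = 40.071 MPa = 5811.8 psi

5800 psi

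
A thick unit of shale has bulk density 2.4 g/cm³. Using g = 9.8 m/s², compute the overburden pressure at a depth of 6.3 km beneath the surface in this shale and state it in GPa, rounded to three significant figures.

shale: 2400 kg/m³ × 9.8 m/s² × 6300 m = 1.482×10^8 Pa = 0.1482 GPa

0.148 GPa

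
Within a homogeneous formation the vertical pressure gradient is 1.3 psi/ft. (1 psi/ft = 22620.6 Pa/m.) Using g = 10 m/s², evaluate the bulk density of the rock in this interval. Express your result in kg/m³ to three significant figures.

2940 kg/m³

ρ = (dP/dz)/g = 1.3 psi/ft / 10 m/s² = 29407 Pa/m / 10 m/s² = 2940.7 kg/m³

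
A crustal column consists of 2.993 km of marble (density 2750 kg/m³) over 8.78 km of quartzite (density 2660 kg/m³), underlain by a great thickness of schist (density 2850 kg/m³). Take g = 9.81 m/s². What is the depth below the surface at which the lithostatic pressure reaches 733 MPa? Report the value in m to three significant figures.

Pressure at base of upper layers: 2750×9.81×2993 + 2660×9.81×8780 = 3.099×10^8 Pa = 309.9 MPa
Remaining pressure to be supplied by schist: 7.330×10^8 − 3.099×10^8 = 4.231×10^8 Pa
Additional depth in schist = 4.231×10^8 Pa / (2850 kg/m³ × 9.81 m/s²) = 15135 m
Total depth = 11773 m + 15135 m = 26908 m

26900 m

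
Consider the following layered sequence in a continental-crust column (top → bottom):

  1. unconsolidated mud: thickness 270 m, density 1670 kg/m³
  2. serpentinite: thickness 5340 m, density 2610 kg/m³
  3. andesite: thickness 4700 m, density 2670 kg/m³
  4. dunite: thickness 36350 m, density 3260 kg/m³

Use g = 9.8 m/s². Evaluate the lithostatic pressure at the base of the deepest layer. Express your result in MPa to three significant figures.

1430 MPa

unconsolidated mud: 1670 kg/m³ × 9.8 m/s² × 270 m = 4.419×10^6 Pa = 4.419 MPa
serpentinite: 2610 kg/m³ × 9.8 m/s² × 5340 m = 1.366×10^8 Pa = 136.6 MPa
andesite: 2670 kg/m³ × 9.8 m/s² × 4700 m = 1.230×10^8 Pa = 123.0 MPa
dunite: 3260 kg/m³ × 9.8 m/s² × 36350 m = 1.161×10^9 Pa = 1161 MPa
Total = 4.419 + 136.6 + 123.0 + 1161 = 1425.3 MPa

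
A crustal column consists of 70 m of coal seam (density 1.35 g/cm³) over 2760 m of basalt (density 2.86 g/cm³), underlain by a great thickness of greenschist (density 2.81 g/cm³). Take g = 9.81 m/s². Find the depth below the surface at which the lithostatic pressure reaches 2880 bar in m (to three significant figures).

10400 m

Pressure at base of upper layers: 1350×9.81×70 + 2860×9.81×2760 = 7.836×10^7 Pa = 783.6 bar
Remaining pressure to be supplied by greenschist: 2.880×10^8 − 7.836×10^7 = 2.096×10^8 Pa
Additional depth in greenschist = 2.096×10^8 Pa / (2810 kg/m³ × 9.81 m/s²) = 7604.9 m
Total depth = 2830 m + 7604.9 m = 10435 m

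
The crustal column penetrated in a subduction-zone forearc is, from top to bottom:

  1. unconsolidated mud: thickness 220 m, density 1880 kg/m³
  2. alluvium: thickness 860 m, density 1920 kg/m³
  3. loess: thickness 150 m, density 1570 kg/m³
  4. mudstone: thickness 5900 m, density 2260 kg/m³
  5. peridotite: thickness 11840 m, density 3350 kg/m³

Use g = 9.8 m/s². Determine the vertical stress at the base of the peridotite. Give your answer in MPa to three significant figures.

542 MPa

unconsolidated mud: 1880 kg/m³ × 9.8 m/s² × 220 m = 4.053×10^6 Pa = 4.053 MPa
alluvium: 1920 kg/m³ × 9.8 m/s² × 860 m = 1.618×10^7 Pa = 16.18 MPa
loess: 1570 kg/m³ × 9.8 m/s² × 150 m = 2.308×10^6 Pa = 2.308 MPa
mudstone: 2260 kg/m³ × 9.8 m/s² × 5900 m = 1.307×10^8 Pa = 130.7 MPa
peridotite: 3350 kg/m³ × 9.8 m/s² × 11840 m = 3.887×10^8 Pa = 388.7 MPa
Total = 4.053 + 16.18 + 2.308 + 130.7 + 388.7 = 541.92 MPa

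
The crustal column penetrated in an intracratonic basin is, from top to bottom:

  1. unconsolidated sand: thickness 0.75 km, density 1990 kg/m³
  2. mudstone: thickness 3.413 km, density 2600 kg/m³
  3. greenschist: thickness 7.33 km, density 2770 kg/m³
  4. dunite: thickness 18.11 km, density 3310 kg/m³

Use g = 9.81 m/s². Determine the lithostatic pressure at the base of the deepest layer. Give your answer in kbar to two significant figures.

unconsolidated sand: 1990 kg/m³ × 9.81 m/s² × 750 m = 1.464×10^7 Pa = 0.1464 kbar
mudstone: 2600 kg/m³ × 9.81 m/s² × 3413 m = 8.705×10^7 Pa = 0.8705 kbar
greenschist: 2770 kg/m³ × 9.81 m/s² × 7330 m = 1.992×10^8 Pa = 1.992 kbar
dunite: 3310 kg/m³ × 9.81 m/s² × 18110 m = 5.881×10^8 Pa = 5.881 kbar
Total = 0.1464 + 0.8705 + 1.992 + 5.881 = 8.8893 kbar

8.9 kbar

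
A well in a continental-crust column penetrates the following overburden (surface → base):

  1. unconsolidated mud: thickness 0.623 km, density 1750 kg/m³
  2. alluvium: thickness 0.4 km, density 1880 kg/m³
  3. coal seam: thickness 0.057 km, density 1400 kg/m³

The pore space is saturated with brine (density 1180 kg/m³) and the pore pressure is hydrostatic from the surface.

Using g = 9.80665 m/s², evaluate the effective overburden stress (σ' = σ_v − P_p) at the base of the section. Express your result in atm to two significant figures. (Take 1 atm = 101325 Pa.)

63 atm

Overburden (lithostatic) stress σ_v:
unconsolidated mud: 1750 kg/m³ × 9.80665 m/s² × 623 m = 1.069×10^7 Pa = 10.69 MPa
alluvium: 1880 kg/m³ × 9.80665 m/s² × 400 m = 7.375×10^6 Pa = 7.375 MPa
coal seam: 1400 kg/m³ × 9.80665 m/s² × 57 m = 7.826×10^5 Pa = 0.7826 MPa
Total = 10.69 + 7.375 + 0.7826 = 18.849 MPa
Pore pressure P_p = 1180 kg/m³ × 9.80665 m/s² × 1080 m = 1.250×10^7 Pa = 12.50 MPa
Effective stress σ' = σ_v − P_p = 18.85 − 12.50 = 6.3513 MPa = 62.682 atm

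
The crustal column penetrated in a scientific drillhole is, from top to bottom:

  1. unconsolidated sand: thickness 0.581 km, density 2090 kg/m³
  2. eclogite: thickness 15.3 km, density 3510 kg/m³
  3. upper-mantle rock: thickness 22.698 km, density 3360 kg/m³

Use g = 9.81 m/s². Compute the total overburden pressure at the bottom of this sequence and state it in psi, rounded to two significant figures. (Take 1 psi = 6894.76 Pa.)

190000 psi

unconsolidated sand: 2090 kg/m³ × 9.81 m/s² × 581 m = 1.191×10^7 Pa = 1728 psi
eclogite: 3510 kg/m³ × 9.81 m/s² × 15300 m = 5.268×10^8 Pa = 76410 psi
upper-mantle rock: 3360 kg/m³ × 9.81 m/s² × 22698 m = 7.482×10^8 Pa = 1.085×10^5 psi
Total = 1728 + 76410 + 1.085×10^5 = 1.8665×10^5 psi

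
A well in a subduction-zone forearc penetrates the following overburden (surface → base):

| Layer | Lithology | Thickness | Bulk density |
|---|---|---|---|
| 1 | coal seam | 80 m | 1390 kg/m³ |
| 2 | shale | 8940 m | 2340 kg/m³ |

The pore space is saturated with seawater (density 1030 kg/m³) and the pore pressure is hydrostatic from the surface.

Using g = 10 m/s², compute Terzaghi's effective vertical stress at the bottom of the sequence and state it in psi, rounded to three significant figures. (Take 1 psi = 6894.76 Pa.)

17000 psi

Overburden (lithostatic) stress σ_v:
coal seam: 1390 kg/m³ × 10 m/s² × 80 m = 1.112×10^6 Pa = 1.112 MPa
shale: 2340 kg/m³ × 10 m/s² × 8940 m = 2.092×10^8 Pa = 209.2 MPa
Total = 1.112 + 209.2 = 210.31 MPa
Pore pressure P_p = 1030 kg/m³ × 10 m/s² × 9020 m = 9.291×10^7 Pa = 92.91 MPa
Effective stress σ' = σ_v − P_p = 210.3 − 92.91 = 117.40 MPa = 17028 psi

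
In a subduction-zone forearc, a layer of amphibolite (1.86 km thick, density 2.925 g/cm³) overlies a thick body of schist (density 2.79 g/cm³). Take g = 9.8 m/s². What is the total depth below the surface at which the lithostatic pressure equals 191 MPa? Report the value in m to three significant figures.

Pressure at base of upper layers: 2925×9.8×1860 = 5.332×10^7 Pa = 53.32 MPa
Remaining pressure to be supplied by schist: 1.910×10^8 − 5.332×10^7 = 1.377×10^8 Pa
Additional depth in schist = 1.377×10^8 Pa / (2790 kg/m³ × 9.8 m/s²) = 5035.6 m
Total depth = 1860 m + 5035.6 m = 6895.6 m

6900 m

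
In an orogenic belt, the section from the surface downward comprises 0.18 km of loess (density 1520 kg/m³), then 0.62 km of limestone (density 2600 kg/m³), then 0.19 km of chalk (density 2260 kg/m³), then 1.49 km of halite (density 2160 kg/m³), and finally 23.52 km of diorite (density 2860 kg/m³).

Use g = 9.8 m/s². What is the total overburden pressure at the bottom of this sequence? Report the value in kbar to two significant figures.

7.1 kbar

loess: 1520 kg/m³ × 9.8 m/s² × 180 m = 2.681×10^6 Pa = 0.02681 kbar
limestone: 2600 kg/m³ × 9.8 m/s² × 620 m = 1.580×10^7 Pa = 0.1580 kbar
chalk: 2260 kg/m³ × 9.8 m/s² × 190 m = 4.208×10^6 Pa = 0.04208 kbar
halite: 2160 kg/m³ × 9.8 m/s² × 1490 m = 3.154×10^7 Pa = 0.3154 kbar
diorite: 2860 kg/m³ × 9.8 m/s² × 23520 m = 6.592×10^8 Pa = 6.592 kbar
Total = 0.02681 + 0.1580 + 0.04208 + 0.3154 + 6.592 = 7.1345 kbar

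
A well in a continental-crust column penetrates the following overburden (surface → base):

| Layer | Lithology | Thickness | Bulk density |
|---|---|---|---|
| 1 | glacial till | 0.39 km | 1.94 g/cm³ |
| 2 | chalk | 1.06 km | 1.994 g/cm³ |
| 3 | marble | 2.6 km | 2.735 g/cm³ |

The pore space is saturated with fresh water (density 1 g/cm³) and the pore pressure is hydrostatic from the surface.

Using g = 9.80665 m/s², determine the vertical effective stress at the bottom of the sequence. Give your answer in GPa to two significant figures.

Overburden (lithostatic) stress σ_v:
glacial till: 1940 kg/m³ × 9.80665 m/s² × 390 m = 7.420×10^6 Pa = 7.420 MPa
chalk: 1994 kg/m³ × 9.80665 m/s² × 1060 m = 2.073×10^7 Pa = 20.73 MPa
marble: 2735 kg/m³ × 9.80665 m/s² × 2600 m = 6.974×10^7 Pa = 69.74 MPa
Total = 7.420 + 20.73 + 69.74 = 97.883 MPa
Pore pressure P_p = 1000 kg/m³ × 9.80665 m/s² × 4050 m = 3.972×10^7 Pa = 39.72 MPa
Effective stress σ' = σ_v − P_p = 97.88 − 39.72 = 58.166 MPa = 0.058166 GPa

0.058 GPa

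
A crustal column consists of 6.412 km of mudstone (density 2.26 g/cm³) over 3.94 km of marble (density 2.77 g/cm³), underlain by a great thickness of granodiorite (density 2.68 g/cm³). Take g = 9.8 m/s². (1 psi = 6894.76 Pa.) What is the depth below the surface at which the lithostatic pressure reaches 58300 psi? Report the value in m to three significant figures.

16200 m

Pressure at base of upper layers: 2260×9.8×6412 + 2770×9.8×3940 = 2.490×10^8 Pa = 36110 psi
Remaining pressure to be supplied by granodiorite: 4.020×10^8 − 2.490×10^8 = 1.530×10^8 Pa
Additional depth in granodiorite = 1.530×10^8 Pa / (2680 kg/m³ × 9.8 m/s²) = 5825.3 m
Total depth = 10352 m + 5825.3 m = 16177 m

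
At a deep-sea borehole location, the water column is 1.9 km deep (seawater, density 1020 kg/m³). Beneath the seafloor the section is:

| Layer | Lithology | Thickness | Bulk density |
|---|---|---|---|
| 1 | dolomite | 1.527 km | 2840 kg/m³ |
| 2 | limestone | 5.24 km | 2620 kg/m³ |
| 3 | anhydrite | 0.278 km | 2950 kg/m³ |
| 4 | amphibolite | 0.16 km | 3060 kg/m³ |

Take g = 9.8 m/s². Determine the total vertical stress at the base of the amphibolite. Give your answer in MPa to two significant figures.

seawater: 1020 kg/m³ × 9.8 m/s² × 1900 m = 1.899×10^7 Pa = 18.99 MPa
dolomite: 2840 kg/m³ × 9.8 m/s² × 1527 m = 4.250×10^7 Pa = 42.50 MPa
limestone: 2620 kg/m³ × 9.8 m/s² × 5240 m = 1.345×10^8 Pa = 134.5 MPa
anhydrite: 2950 kg/m³ × 9.8 m/s² × 278 m = 8.037×10^6 Pa = 8.037 MPa
amphibolite: 3060 kg/m³ × 9.8 m/s² × 160 m = 4.798×10^6 Pa = 4.798 MPa
Total = 18.99 + 42.50 + 134.5 + 8.037 + 4.798 = 208.87 MPa

210 MPa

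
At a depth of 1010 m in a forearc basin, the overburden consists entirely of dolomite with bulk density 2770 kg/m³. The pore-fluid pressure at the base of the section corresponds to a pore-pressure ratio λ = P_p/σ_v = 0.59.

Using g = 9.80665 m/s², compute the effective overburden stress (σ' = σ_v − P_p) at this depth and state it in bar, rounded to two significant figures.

110 bar

Overburden (lithostatic) stress σ_v:
dolomite: 2770 kg/m³ × 9.80665 m/s² × 1010 m = 2.744×10^7 Pa = 27.44 MPa
Pore pressure P_p = λ·σ_v = 0.59 × 27.44 MPa = 16.19 MPa
Effective stress σ' = σ_v − P_p = 27.44 − 16.19 = 11.249 MPa = 112.49 bar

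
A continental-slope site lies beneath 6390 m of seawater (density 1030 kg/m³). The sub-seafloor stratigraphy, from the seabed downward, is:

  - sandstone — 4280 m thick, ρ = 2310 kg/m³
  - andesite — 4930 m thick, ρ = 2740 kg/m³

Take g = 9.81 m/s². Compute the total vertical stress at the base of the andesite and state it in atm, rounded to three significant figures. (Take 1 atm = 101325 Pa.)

seawater: 1030 kg/m³ × 9.81 m/s² × 6390 m = 6.457×10^7 Pa = 637.2 atm
sandstone: 2310 kg/m³ × 9.81 m/s² × 4280 m = 9.699×10^7 Pa = 957.2 atm
andesite: 2740 kg/m³ × 9.81 m/s² × 4930 m = 1.325×10^8 Pa = 1308 atm
Total = 637.2 + 957.2 + 1308 = 2902.3 atm

2900 atm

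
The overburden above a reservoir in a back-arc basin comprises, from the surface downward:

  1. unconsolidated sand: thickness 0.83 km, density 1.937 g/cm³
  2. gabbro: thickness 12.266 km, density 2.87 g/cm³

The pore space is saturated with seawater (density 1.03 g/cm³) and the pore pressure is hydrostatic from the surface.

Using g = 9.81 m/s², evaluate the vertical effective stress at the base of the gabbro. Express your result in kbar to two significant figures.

Overburden (lithostatic) stress σ_v:
unconsolidated sand: 1937 kg/m³ × 9.81 m/s² × 830 m = 1.577×10^7 Pa = 15.77 MPa
gabbro: 2870 kg/m³ × 9.81 m/s² × 12266 m = 3.453×10^8 Pa = 345.3 MPa
Total = 15.77 + 345.3 = 361.12 MPa
Pore pressure P_p = 1030 kg/m³ × 9.81 m/s² × 13096 m = 1.323×10^8 Pa = 132.3 MPa
Effective stress σ' = σ_v − P_p = 361.1 − 132.3 = 228.79 MPa = 2.2879 kbar

2.3 kbar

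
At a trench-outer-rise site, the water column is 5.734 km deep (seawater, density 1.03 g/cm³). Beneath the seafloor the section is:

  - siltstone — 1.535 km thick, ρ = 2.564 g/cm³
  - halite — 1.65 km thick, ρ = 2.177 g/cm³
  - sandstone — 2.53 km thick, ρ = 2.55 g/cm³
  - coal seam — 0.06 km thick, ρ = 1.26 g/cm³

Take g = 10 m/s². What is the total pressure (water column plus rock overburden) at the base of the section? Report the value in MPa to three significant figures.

seawater: 1030 kg/m³ × 10 m/s² × 5734 m = 5.906×10^7 Pa = 59.06 MPa
siltstone: 2564 kg/m³ × 10 m/s² × 1535 m = 3.936×10^7 Pa = 39.36 MPa
halite: 2177 kg/m³ × 10 m/s² × 1650 m = 3.592×10^7 Pa = 35.92 MPa
sandstone: 2550 kg/m³ × 10 m/s² × 2530 m = 6.452×10^7 Pa = 64.52 MPa
coal seam: 1260 kg/m³ × 10 m/s² × 60 m = 7.560×10^5 Pa = 0.7560 MPa
Total = 59.06 + 39.36 + 35.92 + 64.52 + 0.7560 = 199.61 MPa

200 MPa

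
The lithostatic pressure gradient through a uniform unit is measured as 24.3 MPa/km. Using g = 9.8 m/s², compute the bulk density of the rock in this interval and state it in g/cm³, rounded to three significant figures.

ρ = (dP/dz)/g = 24.3 MPa/km / 9.8 m/s² = 24300 Pa/m / 9.8 m/s² = 2479.6 kg/m³
= 2.480 g/cm³

2.48 g/cm³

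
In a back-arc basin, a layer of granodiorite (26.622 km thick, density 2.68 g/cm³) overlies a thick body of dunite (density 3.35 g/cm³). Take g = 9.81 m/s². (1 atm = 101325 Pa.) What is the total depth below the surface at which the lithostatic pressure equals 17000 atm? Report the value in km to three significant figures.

57.7 km

Pressure at base of upper layers: 2680×9.81×26622 = 6.999×10^8 Pa = 6908 atm
Remaining pressure to be supplied by dunite: 1.723×10^9 − 6.999×10^8 = 1.023×10^9 Pa
Additional depth in dunite = 1.023×10^9 Pa / (3350 kg/m³ × 9.81 m/s²) = 31117 m
Total depth = 26622 m + 31117 m = 57739 m
= 57.739 km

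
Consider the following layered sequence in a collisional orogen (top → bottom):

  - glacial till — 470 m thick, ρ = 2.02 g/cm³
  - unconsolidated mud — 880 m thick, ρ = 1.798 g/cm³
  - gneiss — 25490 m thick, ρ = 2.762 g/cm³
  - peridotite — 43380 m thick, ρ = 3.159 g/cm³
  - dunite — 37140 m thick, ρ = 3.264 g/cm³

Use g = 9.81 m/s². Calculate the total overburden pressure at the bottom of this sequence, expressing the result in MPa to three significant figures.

glacial till: 2020 kg/m³ × 9.81 m/s² × 470 m = 9.314×10^6 Pa = 9.314 MPa
unconsolidated mud: 1798 kg/m³ × 9.81 m/s² × 880 m = 1.552×10^7 Pa = 15.52 MPa
gneiss: 2762 kg/m³ × 9.81 m/s² × 25490 m = 6.907×10^8 Pa = 690.7 MPa
peridotite: 3159 kg/m³ × 9.81 m/s² × 43380 m = 1.344×10^9 Pa = 1344 MPa
dunite: 3264 kg/m³ × 9.81 m/s² × 37140 m = 1.189×10^9 Pa = 1189 MPa
Total = 9.314 + 15.52 + 690.7 + 1344 + 1189 = 3249.0 MPa

3250 MPa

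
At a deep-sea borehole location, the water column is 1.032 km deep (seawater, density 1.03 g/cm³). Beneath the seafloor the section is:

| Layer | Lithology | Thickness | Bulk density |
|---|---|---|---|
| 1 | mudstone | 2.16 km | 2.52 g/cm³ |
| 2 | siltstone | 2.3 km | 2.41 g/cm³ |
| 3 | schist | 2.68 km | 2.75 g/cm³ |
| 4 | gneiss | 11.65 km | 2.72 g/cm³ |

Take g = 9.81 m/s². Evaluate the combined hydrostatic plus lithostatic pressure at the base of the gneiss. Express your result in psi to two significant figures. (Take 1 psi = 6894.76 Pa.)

73000 psi

seawater: 1030 kg/m³ × 9.81 m/s² × 1032 m = 1.043×10^7 Pa = 1512 psi
mudstone: 2520 kg/m³ × 9.81 m/s² × 2160 m = 5.340×10^7 Pa = 7745 psi
siltstone: 2410 kg/m³ × 9.81 m/s² × 2300 m = 5.438×10^7 Pa = 7887 psi
schist: 2750 kg/m³ × 9.81 m/s² × 2680 m = 7.230×10^7 Pa = 10486 psi
gneiss: 2720 kg/m³ × 9.81 m/s² × 11650 m = 3.109×10^8 Pa = 45086 psi
Total = 1512 + 7745 + 7887 + 10486 + 45086 = 72716 psi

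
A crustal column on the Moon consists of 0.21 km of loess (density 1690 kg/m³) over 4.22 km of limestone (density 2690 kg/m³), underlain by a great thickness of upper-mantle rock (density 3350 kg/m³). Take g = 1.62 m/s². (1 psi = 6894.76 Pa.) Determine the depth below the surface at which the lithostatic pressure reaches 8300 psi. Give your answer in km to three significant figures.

Pressure at base of upper layers: 1690×1.62×210 + 2690×1.62×4220 = 1.896×10^7 Pa = 2751 psi
Remaining pressure to be supplied by upper-mantle rock: 5.723×10^7 − 1.896×10^7 = 3.826×10^7 Pa
Additional depth in upper-mantle rock = 3.826×10^7 Pa / (3350 kg/m³ × 1.62 m/s²) = 7050.2 m
Total depth = 4430 m + 7050.2 m = 11480 m
= 11.480 km

11.5 km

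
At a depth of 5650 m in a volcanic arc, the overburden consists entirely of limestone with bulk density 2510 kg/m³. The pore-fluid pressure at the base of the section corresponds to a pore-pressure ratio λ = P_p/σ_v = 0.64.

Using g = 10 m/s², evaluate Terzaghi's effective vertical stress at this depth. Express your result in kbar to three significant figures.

Overburden (lithostatic) stress σ_v:
limestone: 2510 kg/m³ × 10 m/s² × 5650 m = 1.418×10^8 Pa = 141.8 MPa
Pore pressure P_p = λ·σ_v = 0.64 × 141.8 MPa = 90.76 MPa
Effective stress σ' = σ_v − P_p = 141.8 − 90.76 = 51.053 MPa = 0.51053 kbar

0.511 kbar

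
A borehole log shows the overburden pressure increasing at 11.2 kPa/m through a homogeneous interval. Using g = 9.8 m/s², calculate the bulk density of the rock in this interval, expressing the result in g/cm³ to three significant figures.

ρ = (dP/dz)/g = 11.2 kPa/m / 9.8 m/s² = 11200 Pa/m / 9.8 m/s² = 1142.9 kg/m³
= 1.143 g/cm³

1.14 g/cm³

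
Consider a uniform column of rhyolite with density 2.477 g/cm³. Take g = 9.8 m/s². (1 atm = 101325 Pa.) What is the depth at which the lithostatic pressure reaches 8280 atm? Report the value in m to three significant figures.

h = P/(ρg) = 8280 atm / (2477 kg/m³ × 9.8 m/s²) = 8.390×10^8 Pa / 24275 Pa/m = 34562 m

34600 m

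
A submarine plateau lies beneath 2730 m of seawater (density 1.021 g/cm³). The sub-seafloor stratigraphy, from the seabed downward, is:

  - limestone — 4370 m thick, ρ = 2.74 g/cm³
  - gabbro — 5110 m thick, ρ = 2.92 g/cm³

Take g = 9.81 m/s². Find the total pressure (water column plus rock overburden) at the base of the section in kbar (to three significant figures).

2.91 kbar

seawater: 1021 kg/m³ × 9.81 m/s² × 2730 m = 2.734×10^7 Pa = 0.2734 kbar
limestone: 2740 kg/m³ × 9.81 m/s² × 4370 m = 1.175×10^8 Pa = 1.175 kbar
gabbro: 2920 kg/m³ × 9.81 m/s² × 5110 m = 1.464×10^8 Pa = 1.464 kbar
Total = 0.2734 + 1.175 + 1.464 = 2.9118 kbar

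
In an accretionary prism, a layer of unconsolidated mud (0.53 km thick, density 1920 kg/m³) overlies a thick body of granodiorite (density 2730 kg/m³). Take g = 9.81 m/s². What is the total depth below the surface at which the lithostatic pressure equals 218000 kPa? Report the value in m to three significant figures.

Pressure at base of upper layers: 1920×9.81×530 = 9.983×10^6 Pa = 9983 kPa
Remaining pressure to be supplied by granodiorite: 2.180×10^8 − 9.983×10^6 = 2.080×10^8 Pa
Additional depth in granodiorite = 2.080×10^8 Pa / (2730 kg/m³ × 9.81 m/s²) = 7767.3 m
Total depth = 530 m + 7767.3 m = 8297.3 m

8300 m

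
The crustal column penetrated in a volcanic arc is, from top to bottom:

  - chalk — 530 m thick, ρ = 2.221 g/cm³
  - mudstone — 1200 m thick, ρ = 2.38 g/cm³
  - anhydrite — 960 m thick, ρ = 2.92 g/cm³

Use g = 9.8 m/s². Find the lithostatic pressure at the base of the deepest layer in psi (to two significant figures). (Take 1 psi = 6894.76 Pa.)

9700 psi

chalk: 2221 kg/m³ × 9.8 m/s² × 530 m = 1.154×10^7 Pa = 1673 psi
mudstone: 2380 kg/m³ × 9.8 m/s² × 1200 m = 2.799×10^7 Pa = 4059 psi
anhydrite: 2920 kg/m³ × 9.8 m/s² × 960 m = 2.747×10^7 Pa = 3984 psi
Total = 1673 + 4059 + 3984 = 9717.0 psi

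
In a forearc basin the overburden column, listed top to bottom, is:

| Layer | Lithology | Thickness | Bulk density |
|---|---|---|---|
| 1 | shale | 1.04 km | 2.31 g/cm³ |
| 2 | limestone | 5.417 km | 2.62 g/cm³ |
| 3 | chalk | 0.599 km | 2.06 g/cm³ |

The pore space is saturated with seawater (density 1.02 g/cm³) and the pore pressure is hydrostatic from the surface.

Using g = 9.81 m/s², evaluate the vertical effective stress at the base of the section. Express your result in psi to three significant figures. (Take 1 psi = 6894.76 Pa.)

15100 psi

Overburden (lithostatic) stress σ_v:
shale: 2310 kg/m³ × 9.81 m/s² × 1040 m = 2.357×10^7 Pa = 23.57 MPa
limestone: 2620 kg/m³ × 9.81 m/s² × 5417 m = 1.392×10^8 Pa = 139.2 MPa
chalk: 2060 kg/m³ × 9.81 m/s² × 599 m = 1.210×10^7 Pa = 12.10 MPa
Total = 23.57 + 139.2 + 12.10 = 174.90 MPa
Pore pressure P_p = 1020 kg/m³ × 9.81 m/s² × 7056 m = 7.060×10^7 Pa = 70.60 MPa
Effective stress σ' = σ_v − P_p = 174.9 − 70.60 = 104.30 MPa = 15127 psi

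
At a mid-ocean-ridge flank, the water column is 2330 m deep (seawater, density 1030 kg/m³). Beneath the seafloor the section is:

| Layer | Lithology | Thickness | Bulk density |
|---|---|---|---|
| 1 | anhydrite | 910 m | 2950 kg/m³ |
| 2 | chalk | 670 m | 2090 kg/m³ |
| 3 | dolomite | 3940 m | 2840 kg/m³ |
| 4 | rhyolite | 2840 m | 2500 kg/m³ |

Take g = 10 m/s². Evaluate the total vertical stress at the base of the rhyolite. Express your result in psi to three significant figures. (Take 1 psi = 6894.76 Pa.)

seawater: 1030 kg/m³ × 10 m/s² × 2330 m = 2.400×10^7 Pa = 3481 psi
anhydrite: 2950 kg/m³ × 10 m/s² × 910 m = 2.684×10^7 Pa = 3894 psi
chalk: 2090 kg/m³ × 10 m/s² × 670 m = 1.400×10^7 Pa = 2031 psi
dolomite: 2840 kg/m³ × 10 m/s² × 3940 m = 1.119×10^8 Pa = 16229 psi
rhyolite: 2500 kg/m³ × 10 m/s² × 2840 m = 7.100×10^7 Pa = 10298 psi
Total = 3481 + 3894 + 2031 + 16229 + 10298 = 35932 psi

35900 psi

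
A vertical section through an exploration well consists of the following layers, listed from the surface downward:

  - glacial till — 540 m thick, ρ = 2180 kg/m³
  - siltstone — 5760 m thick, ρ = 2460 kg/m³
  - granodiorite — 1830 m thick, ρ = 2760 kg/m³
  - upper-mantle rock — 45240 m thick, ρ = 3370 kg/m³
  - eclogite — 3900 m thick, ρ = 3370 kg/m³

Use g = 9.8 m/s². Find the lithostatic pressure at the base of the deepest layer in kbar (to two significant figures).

glacial till: 2180 kg/m³ × 9.8 m/s² × 540 m = 1.154×10^7 Pa = 0.1154 kbar
siltstone: 2460 kg/m³ × 9.8 m/s² × 5760 m = 1.389×10^8 Pa = 1.389 kbar
granodiorite: 2760 kg/m³ × 9.8 m/s² × 1830 m = 4.950×10^7 Pa = 0.4950 kbar
upper-mantle rock: 3370 kg/m³ × 9.8 m/s² × 45240 m = 1.494×10^9 Pa = 14.94 kbar
eclogite: 3370 kg/m³ × 9.8 m/s² × 3900 m = 1.288×10^8 Pa = 1.288 kbar
Total = 0.1154 + 1.389 + 0.4950 + 14.94 + 1.288 = 18.228 kbar

18 kbar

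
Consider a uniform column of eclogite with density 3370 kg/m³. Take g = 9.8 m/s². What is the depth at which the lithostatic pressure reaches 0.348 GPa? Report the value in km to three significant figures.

h = P/(ρg) = 0.348 GPa / (3370 kg/m³ × 9.8 m/s²) = 3.480×10^8 Pa / 33026 Pa/m = 10537 m
= 10.537 km

10.5 km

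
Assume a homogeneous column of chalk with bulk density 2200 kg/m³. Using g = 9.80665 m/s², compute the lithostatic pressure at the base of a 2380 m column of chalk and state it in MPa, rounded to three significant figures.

51.3 MPa

chalk: 2200 kg/m³ × 9.80665 m/s² × 2380 m = 5.135×10^7 Pa = 51.35 MPa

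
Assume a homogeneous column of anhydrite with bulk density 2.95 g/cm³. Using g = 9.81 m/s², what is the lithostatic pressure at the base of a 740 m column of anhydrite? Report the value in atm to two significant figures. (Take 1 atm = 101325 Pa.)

210 atm

anhydrite: 2950 kg/m³ × 9.81 m/s² × 740 m = 2.142×10^7 Pa = 211.4 atm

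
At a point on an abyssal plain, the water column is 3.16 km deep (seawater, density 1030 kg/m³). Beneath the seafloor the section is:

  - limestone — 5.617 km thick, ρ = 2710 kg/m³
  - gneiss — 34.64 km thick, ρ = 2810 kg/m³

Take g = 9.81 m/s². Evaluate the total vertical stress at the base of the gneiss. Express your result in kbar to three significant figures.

seawater: 1030 kg/m³ × 9.81 m/s² × 3160 m = 3.193×10^7 Pa = 0.3193 kbar
limestone: 2710 kg/m³ × 9.81 m/s² × 5617 m = 1.493×10^8 Pa = 1.493 kbar
gneiss: 2810 kg/m³ × 9.81 m/s² × 34640 m = 9.549×10^8 Pa = 9.549 kbar
Total = 0.3193 + 1.493 + 9.549 = 11.361 kbar

11.4 kbar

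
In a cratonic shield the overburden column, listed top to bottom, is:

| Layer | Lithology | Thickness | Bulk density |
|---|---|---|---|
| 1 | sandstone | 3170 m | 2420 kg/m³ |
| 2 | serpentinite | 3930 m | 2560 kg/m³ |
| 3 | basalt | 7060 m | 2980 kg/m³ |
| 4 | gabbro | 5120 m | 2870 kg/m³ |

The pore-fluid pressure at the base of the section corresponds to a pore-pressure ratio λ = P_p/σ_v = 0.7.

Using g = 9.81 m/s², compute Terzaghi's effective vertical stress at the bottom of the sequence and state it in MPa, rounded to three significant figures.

157 MPa

Overburden (lithostatic) stress σ_v:
sandstone: 2420 kg/m³ × 9.81 m/s² × 3170 m = 7.526×10^7 Pa = 75.26 MPa
serpentinite: 2560 kg/m³ × 9.81 m/s² × 3930 m = 9.870×10^7 Pa = 98.70 MPa
basalt: 2980 kg/m³ × 9.81 m/s² × 7060 m = 2.064×10^8 Pa = 206.4 MPa
gabbro: 2870 kg/m³ × 9.81 m/s² × 5120 m = 1.442×10^8 Pa = 144.2 MPa
Total = 75.26 + 98.70 + 206.4 + 144.2 = 524.50 MPa
Pore pressure P_p = λ·σ_v = 0.7 × 524.5 MPa = 367.1 MPa
Effective stress σ' = σ_v − P_p = 524.5 − 367.1 = 157.35 MPa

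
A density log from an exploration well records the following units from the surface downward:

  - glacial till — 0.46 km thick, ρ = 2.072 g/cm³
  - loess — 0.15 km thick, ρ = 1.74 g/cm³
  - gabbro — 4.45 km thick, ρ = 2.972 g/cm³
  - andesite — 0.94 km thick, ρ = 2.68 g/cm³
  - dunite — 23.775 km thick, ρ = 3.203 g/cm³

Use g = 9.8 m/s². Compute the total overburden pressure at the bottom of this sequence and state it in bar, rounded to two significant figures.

glacial till: 2072 kg/m³ × 9.8 m/s² × 460 m = 9.341×10^6 Pa = 93.41 bar
loess: 1740 kg/m³ × 9.8 m/s² × 150 m = 2.558×10^6 Pa = 25.58 bar
gabbro: 2972 kg/m³ × 9.8 m/s² × 4450 m = 1.296×10^8 Pa = 1296 bar
andesite: 2680 kg/m³ × 9.8 m/s² × 940 m = 2.469×10^7 Pa = 246.9 bar
dunite: 3203 kg/m³ × 9.8 m/s² × 23775 m = 7.463×10^8 Pa = 7463 bar
Total = 93.41 + 25.58 + 1296 + 246.9 + 7463 = 9124.8 bar

9100 bar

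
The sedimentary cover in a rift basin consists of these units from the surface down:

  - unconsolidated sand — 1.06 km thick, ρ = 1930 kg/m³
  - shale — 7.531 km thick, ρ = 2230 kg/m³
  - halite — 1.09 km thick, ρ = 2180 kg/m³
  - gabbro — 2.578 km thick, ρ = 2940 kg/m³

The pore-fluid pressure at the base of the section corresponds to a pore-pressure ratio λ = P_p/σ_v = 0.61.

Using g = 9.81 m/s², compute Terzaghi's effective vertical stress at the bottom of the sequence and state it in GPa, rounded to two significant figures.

0.11 GPa

Overburden (lithostatic) stress σ_v:
unconsolidated sand: 1930 kg/m³ × 9.81 m/s² × 1060 m = 2.007×10^7 Pa = 20.07 MPa
shale: 2230 kg/m³ × 9.81 m/s² × 7531 m = 1.648×10^8 Pa = 164.8 MPa
halite: 2180 kg/m³ × 9.81 m/s² × 1090 m = 2.331×10^7 Pa = 23.31 MPa
gabbro: 2940 kg/m³ × 9.81 m/s² × 2578 m = 7.435×10^7 Pa = 74.35 MPa
Total = 20.07 + 164.8 + 23.31 + 74.35 = 282.48 MPa
Pore pressure P_p = λ·σ_v = 0.61 × 282.5 MPa = 172.3 MPa
Effective stress σ' = σ_v − P_p = 282.5 − 172.3 = 110.17 MPa = 0.11017 GPa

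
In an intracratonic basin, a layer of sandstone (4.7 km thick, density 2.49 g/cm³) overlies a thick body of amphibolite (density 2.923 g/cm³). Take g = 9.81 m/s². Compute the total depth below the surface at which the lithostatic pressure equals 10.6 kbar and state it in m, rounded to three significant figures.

37700 m

Pressure at base of upper layers: 2490×9.81×4700 = 1.148×10^8 Pa = 1.148 kbar
Remaining pressure to be supplied by amphibolite: 1.060×10^9 − 1.148×10^8 = 9.452×10^8 Pa
Additional depth in amphibolite = 9.452×10^8 Pa / (2923 kg/m³ × 9.81 m/s²) = 32963 m
Total depth = 4700 m + 32963 m = 37663 m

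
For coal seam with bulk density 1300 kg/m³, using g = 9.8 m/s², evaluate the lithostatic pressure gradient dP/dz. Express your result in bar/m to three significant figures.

0.127 bar/m

dP/dz = ρg = 1300 kg/m³ × 9.8 m/s² = 12740 Pa/m
= 12740 Pa/m × (1 bar/m / 1.0000×10^5 Pa/m) = 0.12740 bar/m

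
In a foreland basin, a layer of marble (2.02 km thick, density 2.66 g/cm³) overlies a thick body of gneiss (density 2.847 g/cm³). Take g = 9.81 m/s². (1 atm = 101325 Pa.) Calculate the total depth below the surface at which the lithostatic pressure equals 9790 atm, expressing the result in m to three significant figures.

35700 m

Pressure at base of upper layers: 2660×9.81×2020 = 5.271×10^7 Pa = 520.2 atm
Remaining pressure to be supplied by gneiss: 9.920×10^8 − 5.271×10^7 = 9.393×10^8 Pa
Additional depth in gneiss = 9.393×10^8 Pa / (2847 kg/m³ × 9.81 m/s²) = 33630 m
Total depth = 2020 m + 33630 m = 35650 m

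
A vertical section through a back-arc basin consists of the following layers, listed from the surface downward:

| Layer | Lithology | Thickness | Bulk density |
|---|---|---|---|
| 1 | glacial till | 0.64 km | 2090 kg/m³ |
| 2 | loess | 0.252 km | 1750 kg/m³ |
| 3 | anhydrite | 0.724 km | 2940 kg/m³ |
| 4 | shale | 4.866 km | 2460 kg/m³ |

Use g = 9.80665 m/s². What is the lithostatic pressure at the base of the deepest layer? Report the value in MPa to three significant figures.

glacial till: 2090 kg/m³ × 9.80665 m/s² × 640 m = 1.312×10^7 Pa = 13.12 MPa
loess: 1750 kg/m³ × 9.80665 m/s² × 252 m = 4.325×10^6 Pa = 4.325 MPa
anhydrite: 2940 kg/m³ × 9.80665 m/s² × 724 m = 2.087×10^7 Pa = 20.87 MPa
shale: 2460 kg/m³ × 9.80665 m/s² × 4866 m = 1.174×10^8 Pa = 117.4 MPa
Total = 13.12 + 4.325 + 20.87 + 117.4 = 155.71 MPa

156 MPa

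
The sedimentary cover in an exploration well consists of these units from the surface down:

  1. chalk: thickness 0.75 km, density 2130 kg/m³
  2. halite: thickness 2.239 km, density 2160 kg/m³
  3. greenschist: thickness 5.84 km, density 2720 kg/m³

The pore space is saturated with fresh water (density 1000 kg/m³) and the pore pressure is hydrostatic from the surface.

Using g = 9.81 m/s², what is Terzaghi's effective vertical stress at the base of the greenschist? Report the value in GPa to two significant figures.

Overburden (lithostatic) stress σ_v:
chalk: 2130 kg/m³ × 9.81 m/s² × 750 m = 1.567×10^7 Pa = 15.67 MPa
halite: 2160 kg/m³ × 9.81 m/s² × 2239 m = 4.744×10^7 Pa = 47.44 MPa
greenschist: 2720 kg/m³ × 9.81 m/s² × 5840 m = 1.558×10^8 Pa = 155.8 MPa
Total = 15.67 + 47.44 + 155.8 = 218.94 MPa
Pore pressure P_p = 1000 kg/m³ × 9.81 m/s² × 8829 m = 8.661×10^7 Pa = 86.61 MPa
Effective stress σ' = σ_v − P_p = 218.9 − 86.61 = 132.33 MPa = 0.13233 GPa

0.13 GPa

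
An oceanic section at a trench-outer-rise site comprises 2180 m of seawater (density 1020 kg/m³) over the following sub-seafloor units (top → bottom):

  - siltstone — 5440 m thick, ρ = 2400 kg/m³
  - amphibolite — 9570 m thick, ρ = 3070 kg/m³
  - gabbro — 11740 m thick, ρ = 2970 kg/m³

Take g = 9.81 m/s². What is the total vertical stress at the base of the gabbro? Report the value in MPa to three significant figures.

780 MPa

seawater: 1020 kg/m³ × 9.81 m/s² × 2180 m = 2.181×10^7 Pa = 21.81 MPa
siltstone: 2400 kg/m³ × 9.81 m/s² × 5440 m = 1.281×10^8 Pa = 128.1 MPa
amphibolite: 3070 kg/m³ × 9.81 m/s² × 9570 m = 2.882×10^8 Pa = 288.2 MPa
gabbro: 2970 kg/m³ × 9.81 m/s² × 11740 m = 3.421×10^8 Pa = 342.1 MPa
Total = 21.81 + 128.1 + 288.2 + 342.1 = 780.16 MPa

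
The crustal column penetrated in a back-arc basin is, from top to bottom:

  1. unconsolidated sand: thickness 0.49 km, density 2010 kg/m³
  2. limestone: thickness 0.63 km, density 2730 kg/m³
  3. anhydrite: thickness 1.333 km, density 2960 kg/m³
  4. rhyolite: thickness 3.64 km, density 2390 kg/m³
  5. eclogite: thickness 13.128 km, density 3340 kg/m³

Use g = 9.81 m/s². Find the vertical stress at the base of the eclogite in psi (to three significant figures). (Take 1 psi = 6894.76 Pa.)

unconsolidated sand: 2010 kg/m³ × 9.81 m/s² × 490 m = 9.662×10^6 Pa = 1401 psi
limestone: 2730 kg/m³ × 9.81 m/s² × 630 m = 1.687×10^7 Pa = 2447 psi
anhydrite: 2960 kg/m³ × 9.81 m/s² × 1333 m = 3.871×10^7 Pa = 5614 psi
rhyolite: 2390 kg/m³ × 9.81 m/s² × 3640 m = 8.534×10^7 Pa = 12378 psi
eclogite: 3340 kg/m³ × 9.81 m/s² × 13128 m = 4.301×10^8 Pa = 62387 psi
Total = 1401 + 2447 + 5614 + 12378 + 62387 = 84228 psi

84200 psi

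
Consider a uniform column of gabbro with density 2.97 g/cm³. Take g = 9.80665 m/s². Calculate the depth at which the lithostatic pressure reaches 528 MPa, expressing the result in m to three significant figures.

h = P/(ρg) = 528 MPa / (2970 kg/m³ × 9.80665 m/s²) = 5.280×10^8 Pa / 29126 Pa/m = 18128 m

18100 m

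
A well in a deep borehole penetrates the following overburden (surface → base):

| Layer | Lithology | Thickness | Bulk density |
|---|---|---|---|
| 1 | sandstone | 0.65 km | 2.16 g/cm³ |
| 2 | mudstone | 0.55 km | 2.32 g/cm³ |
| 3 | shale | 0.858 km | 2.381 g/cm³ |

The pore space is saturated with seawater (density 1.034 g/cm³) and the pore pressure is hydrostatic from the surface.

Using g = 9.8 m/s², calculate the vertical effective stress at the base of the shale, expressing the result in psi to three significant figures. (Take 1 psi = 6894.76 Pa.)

Overburden (lithostatic) stress σ_v:
sandstone: 2160 kg/m³ × 9.8 m/s² × 650 m = 1.376×10^7 Pa = 13.76 MPa
mudstone: 2320 kg/m³ × 9.8 m/s² × 550 m = 1.250×10^7 Pa = 12.50 MPa
shale: 2381 kg/m³ × 9.8 m/s² × 858 m = 2.002×10^7 Pa = 20.02 MPa
Total = 13.76 + 12.50 + 20.02 = 46.284 MPa
Pore pressure P_p = 1034 kg/m³ × 9.8 m/s² × 2058 m = 2.085×10^7 Pa = 20.85 MPa
Effective stress σ' = σ_v − P_p = 46.28 − 20.85 = 25.430 MPa = 3688.3 psi

3690 psi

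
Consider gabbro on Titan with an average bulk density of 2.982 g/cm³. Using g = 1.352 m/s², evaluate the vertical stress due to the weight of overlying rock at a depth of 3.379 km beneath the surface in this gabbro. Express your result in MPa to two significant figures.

gabbro: 2982 kg/m³ × 1.352 m/s² × 3379 m = 1.362×10^7 Pa = 13.62 MPa

14 MPa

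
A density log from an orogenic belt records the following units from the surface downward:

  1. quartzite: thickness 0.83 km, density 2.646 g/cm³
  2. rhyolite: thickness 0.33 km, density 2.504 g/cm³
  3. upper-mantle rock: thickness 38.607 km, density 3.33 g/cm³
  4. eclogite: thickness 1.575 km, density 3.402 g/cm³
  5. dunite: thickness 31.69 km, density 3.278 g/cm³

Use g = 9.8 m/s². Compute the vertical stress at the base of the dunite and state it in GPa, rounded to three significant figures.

2.36 GPa

quartzite: 2646 kg/m³ × 9.8 m/s² × 830 m = 2.152×10^7 Pa = 0.02152 GPa
rhyolite: 2504 kg/m³ × 9.8 m/s² × 330 m = 8.098×10^6 Pa = 8.098×10^-3 GPa
upper-mantle rock: 3330 kg/m³ × 9.8 m/s² × 38607 m = 1.260×10^9 Pa = 1.260 GPa
eclogite: 3402 kg/m³ × 9.8 m/s² × 1575 m = 5.251×10^7 Pa = 0.05251 GPa
dunite: 3278 kg/m³ × 9.8 m/s² × 31690 m = 1.018×10^9 Pa = 1.018 GPa
Total = 0.02152 + 8.098×10^-3 + 1.260 + 0.05251 + 1.018 = 2.3601 GPa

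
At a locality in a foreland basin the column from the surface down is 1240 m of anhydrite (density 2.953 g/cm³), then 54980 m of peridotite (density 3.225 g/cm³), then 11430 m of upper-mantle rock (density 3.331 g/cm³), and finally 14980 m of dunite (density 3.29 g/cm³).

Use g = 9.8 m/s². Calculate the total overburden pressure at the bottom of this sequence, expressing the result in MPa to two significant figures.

anhydrite: 2953 kg/m³ × 9.8 m/s² × 1240 m = 3.588×10^7 Pa = 35.88 MPa
peridotite: 3225 kg/m³ × 9.8 m/s² × 54980 m = 1.738×10^9 Pa = 1738 MPa
upper-mantle rock: 3331 kg/m³ × 9.8 m/s² × 11430 m = 3.731×10^8 Pa = 373.1 MPa
dunite: 3290 kg/m³ × 9.8 m/s² × 14980 m = 4.830×10^8 Pa = 483.0 MPa
Total = 35.88 + 1738 + 373.1 + 483.0 = 2629.6 MPa

2600 MPa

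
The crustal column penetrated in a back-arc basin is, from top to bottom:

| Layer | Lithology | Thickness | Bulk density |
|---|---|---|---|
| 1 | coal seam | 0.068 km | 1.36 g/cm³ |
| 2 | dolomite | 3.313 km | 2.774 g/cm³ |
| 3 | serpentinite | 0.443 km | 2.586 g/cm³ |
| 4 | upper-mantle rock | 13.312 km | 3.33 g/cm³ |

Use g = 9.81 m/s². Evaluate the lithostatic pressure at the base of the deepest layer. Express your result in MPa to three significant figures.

537 MPa

coal seam: 1360 kg/m³ × 9.81 m/s² × 68 m = 9.072×10^5 Pa = 0.9072 MPa
dolomite: 2774 kg/m³ × 9.81 m/s² × 3313 m = 9.016×10^7 Pa = 90.16 MPa
serpentinite: 2586 kg/m³ × 9.81 m/s² × 443 m = 1.124×10^7 Pa = 11.24 MPa
upper-mantle rock: 3330 kg/m³ × 9.81 m/s² × 13312 m = 4.349×10^8 Pa = 434.9 MPa
Total = 0.9072 + 90.16 + 11.24 + 434.9 = 537.17 MPa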